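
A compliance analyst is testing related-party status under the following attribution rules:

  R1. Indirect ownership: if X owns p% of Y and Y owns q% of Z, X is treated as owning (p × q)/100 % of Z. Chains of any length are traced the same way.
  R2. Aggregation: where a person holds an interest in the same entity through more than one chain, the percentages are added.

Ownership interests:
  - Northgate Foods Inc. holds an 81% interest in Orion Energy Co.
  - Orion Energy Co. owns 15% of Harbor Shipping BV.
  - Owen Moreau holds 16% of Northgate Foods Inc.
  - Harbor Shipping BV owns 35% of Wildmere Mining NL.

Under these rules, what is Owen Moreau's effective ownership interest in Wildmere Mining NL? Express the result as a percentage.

Chain via Northgate Foods Inc. → Orion Energy Co. → Harbor Shipping BV (R1): 16% × 81% × 15% × 35% = 0.6804% of Wildmere Mining NL.

0.6804%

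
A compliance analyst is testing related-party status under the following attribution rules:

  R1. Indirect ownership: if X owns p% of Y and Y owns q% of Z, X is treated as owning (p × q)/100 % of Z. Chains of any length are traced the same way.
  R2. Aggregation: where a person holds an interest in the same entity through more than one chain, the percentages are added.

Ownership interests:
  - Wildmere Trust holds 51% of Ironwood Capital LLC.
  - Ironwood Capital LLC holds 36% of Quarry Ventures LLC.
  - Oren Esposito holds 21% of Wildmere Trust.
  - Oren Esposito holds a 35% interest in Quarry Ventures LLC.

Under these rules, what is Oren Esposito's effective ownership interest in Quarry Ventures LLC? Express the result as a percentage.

38.8556%

Chain via Wildmere Trust → Ironwood Capital LLC (R1): 21% × 51% × 36% = 3.8556% of Quarry Ventures LLC.
Direct interest in Quarry Ventures LLC: 35%.
Aggregating (R2): 3.8556% + 35% = 38.8556%.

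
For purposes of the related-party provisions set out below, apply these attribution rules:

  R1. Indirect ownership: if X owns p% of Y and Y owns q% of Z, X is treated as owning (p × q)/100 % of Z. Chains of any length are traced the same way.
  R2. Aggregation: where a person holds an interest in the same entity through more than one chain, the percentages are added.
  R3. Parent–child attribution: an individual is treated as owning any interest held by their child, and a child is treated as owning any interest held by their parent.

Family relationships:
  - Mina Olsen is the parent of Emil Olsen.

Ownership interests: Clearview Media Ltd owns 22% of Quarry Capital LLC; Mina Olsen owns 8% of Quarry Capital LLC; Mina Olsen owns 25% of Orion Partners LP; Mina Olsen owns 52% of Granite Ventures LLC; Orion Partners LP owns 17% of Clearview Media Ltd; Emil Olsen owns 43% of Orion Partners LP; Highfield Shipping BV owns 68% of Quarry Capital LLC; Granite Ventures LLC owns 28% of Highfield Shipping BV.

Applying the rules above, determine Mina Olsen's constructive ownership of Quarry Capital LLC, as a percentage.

By parent–child attribution (R3), Mina Olsen is treated as also owning Emil Olsen's interest in Orion Partners LP, giving 25% + 43% = 68%.
Chain via Granite Ventures LLC → Highfield Shipping BV (R1): 52% × 28% × 68% = 9.9008% of Quarry Capital LLC.
Chain via Orion Partners LP → Clearview Media Ltd (R1): 68% × 17% × 22% = 2.5432% of Quarry Capital LLC.
Direct interest in Quarry Capital LLC: 8%.
Aggregating (R2): 9.9008% + 2.5432% + 8% = 20.444%.

20.444%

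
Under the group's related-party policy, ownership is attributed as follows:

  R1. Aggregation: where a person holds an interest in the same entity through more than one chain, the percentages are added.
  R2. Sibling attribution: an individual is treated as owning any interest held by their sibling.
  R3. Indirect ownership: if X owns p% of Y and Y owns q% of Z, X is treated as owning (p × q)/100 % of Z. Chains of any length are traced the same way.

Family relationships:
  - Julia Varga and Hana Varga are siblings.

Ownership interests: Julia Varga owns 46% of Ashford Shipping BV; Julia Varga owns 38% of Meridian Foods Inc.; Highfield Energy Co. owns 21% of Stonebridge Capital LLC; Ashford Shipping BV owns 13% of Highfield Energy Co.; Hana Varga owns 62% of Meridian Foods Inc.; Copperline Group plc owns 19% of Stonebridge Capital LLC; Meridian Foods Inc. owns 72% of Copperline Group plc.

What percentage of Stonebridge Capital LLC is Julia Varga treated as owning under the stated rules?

14.9358%

By sibling attribution (R2), Julia Varga is treated as also owning Hana Varga's interest in Meridian Foods Inc, giving 38% + 62% = 100%.
Chain via Meridian Foods Inc. → Copperline Group plc (R3): 100% × 72% × 19% = 13.68% of Stonebridge Capital LLC.
Chain via Ashford Shipping BV → Highfield Energy Co. (R3): 46% × 13% × 21% = 1.2558% of Stonebridge Capital LLC.
Aggregating (R1): 13.68% + 1.2558% = 14.9358%.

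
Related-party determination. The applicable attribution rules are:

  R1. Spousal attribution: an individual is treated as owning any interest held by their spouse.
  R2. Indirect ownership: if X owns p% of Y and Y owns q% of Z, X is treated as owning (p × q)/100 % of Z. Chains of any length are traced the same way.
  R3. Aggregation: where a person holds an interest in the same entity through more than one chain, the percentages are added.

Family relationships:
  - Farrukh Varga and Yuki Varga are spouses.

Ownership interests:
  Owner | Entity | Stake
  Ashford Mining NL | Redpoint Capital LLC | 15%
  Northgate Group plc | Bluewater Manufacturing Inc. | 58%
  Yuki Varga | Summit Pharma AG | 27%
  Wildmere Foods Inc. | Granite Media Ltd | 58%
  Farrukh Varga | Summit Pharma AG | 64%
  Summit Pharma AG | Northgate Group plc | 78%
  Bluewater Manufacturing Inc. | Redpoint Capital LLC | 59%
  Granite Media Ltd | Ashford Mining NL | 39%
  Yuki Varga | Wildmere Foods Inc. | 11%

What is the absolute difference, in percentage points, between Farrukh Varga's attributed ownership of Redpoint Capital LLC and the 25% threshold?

0.337414

By spousal attribution (R1), Farrukh Varga is treated as also owning Yuki Varga's interest in Summit Pharma AG, giving 64% + 27% = 91%.
By spousal attribution (R1), Farrukh Varga is treated as owning Yuki Varga's 11% interest in Wildmere Foods Inc.
Chain via Summit Pharma AG → Northgate Group plc → Bluewater Manufacturing Inc. (R2): 91% × 78% × 58% × 59% = 24.289356% of Redpoint Capital LLC.
Chain via Wildmere Foods Inc. → Granite Media Ltd → Ashford Mining NL (R2): 11% × 58% × 39% × 15% = 0.37323% of Redpoint Capital LLC.
Aggregating (R3): 24.289356% + 0.37323% = 24.662586%.
24.662586% falls short of the 25% threshold by 0.337414 percentage points.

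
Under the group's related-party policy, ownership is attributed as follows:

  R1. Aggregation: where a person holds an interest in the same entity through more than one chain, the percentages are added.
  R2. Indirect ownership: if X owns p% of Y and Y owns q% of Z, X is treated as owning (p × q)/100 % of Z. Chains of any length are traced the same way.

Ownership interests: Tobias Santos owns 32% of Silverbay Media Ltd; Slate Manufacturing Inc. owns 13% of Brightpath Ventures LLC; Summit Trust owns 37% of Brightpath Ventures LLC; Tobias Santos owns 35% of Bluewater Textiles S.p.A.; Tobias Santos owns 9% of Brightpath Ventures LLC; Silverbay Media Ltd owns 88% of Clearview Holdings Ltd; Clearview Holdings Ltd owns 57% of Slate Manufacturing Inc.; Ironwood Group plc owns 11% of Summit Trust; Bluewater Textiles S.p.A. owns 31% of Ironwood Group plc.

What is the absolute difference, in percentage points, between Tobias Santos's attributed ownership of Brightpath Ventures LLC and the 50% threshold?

38.471749

Chain via Bluewater Textiles S.p.A. → Ironwood Group plc → Summit Trust (R2): 35% × 31% × 11% × 37% = 0.441595% of Brightpath Ventures LLC.
Chain via Silverbay Media Ltd → Clearview Holdings Ltd → Slate Manufacturing Inc. (R2): 32% × 88% × 57% × 13% = 2.086656% of Brightpath Ventures LLC.
Direct interest in Brightpath Ventures LLC: 9%.
Aggregating (R1): 0.441595% + 2.086656% + 9% = 11.528251%.
11.528251% falls short of the 50% threshold by 38.471749 percentage points.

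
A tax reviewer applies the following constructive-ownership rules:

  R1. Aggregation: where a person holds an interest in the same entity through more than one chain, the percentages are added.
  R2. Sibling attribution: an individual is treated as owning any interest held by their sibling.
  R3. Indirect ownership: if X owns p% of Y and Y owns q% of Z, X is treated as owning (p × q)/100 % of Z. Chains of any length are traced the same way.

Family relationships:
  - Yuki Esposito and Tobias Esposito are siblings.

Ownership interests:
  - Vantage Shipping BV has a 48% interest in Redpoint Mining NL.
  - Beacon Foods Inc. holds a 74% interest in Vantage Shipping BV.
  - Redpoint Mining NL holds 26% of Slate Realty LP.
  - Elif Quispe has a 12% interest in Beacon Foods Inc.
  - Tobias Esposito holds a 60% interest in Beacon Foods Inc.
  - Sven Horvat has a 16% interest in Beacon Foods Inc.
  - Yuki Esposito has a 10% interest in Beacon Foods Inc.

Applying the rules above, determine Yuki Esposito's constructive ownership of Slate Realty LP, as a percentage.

6.46464%

By sibling attribution (R2), Yuki Esposito is treated as also owning Tobias Esposito's interest in Beacon Foods Inc, giving 10% + 60% = 70%.
Chain via Beacon Foods Inc. → Vantage Shipping BV → Redpoint Mining NL (R3): 70% × 74% × 48% × 26% = 6.46464% of Slate Realty LP.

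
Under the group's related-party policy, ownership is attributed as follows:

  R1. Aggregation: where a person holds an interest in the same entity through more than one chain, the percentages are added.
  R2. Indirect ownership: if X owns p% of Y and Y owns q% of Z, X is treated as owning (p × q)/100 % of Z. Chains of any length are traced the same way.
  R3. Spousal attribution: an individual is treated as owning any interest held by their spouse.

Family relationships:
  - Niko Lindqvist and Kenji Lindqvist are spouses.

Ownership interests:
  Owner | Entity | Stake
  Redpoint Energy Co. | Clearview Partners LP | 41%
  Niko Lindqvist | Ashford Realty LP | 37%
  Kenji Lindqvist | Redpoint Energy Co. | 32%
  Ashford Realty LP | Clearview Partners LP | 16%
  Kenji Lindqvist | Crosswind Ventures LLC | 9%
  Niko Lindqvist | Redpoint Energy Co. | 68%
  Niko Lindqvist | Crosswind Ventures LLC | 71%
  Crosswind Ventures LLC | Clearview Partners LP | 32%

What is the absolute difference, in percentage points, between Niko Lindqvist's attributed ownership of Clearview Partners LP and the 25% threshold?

47.52

By spousal attribution (R3), Niko Lindqvist is treated as also owning Kenji Lindqvist's interest in Crosswind Ventures LLC, giving 71% + 9% = 80%.
By spousal attribution (R3), Niko Lindqvist is treated as also owning Kenji Lindqvist's interest in Redpoint Energy Co, giving 68% + 32% = 100%.
Chain via Crosswind Ventures LLC (R2): 80% × 32% = 25.6% of Clearview Partners LP.
Chain via Ashford Realty LP (R2): 37% × 16% = 5.92% of Clearview Partners LP.
Chain via Redpoint Energy Co. (R2): 100% × 41% = 41% of Clearview Partners LP.
Aggregating (R1): 25.6% + 5.92% + 41% = 72.52%.
72.52% exceeds the 25% threshold by 47.52 percentage points.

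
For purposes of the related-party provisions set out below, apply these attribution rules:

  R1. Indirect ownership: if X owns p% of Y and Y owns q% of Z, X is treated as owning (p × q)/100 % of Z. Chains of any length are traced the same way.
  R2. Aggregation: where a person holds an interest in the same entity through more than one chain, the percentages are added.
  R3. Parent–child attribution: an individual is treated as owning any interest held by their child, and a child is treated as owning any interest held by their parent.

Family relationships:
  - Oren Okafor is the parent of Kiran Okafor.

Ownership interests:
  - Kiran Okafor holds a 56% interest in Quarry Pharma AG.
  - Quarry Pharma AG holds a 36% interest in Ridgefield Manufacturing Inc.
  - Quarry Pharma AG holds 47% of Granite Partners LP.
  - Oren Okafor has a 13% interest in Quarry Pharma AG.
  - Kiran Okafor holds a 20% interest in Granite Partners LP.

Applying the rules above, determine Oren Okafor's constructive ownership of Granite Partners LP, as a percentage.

52.43%

By parent–child attribution (R3), Oren Okafor is treated as also owning Kiran Okafor's interest in Quarry Pharma AG, giving 13% + 56% = 69%.
By parent–child attribution (R3), Oren Okafor is treated as owning Kiran Okafor's 20% interest in Granite Partners LP.
Chain via Quarry Pharma AG (R1): 69% × 47% = 32.43% of Granite Partners LP.
Direct interest in Granite Partners LP: 20%.
Aggregating (R2): 32.43% + 20% = 52.43%.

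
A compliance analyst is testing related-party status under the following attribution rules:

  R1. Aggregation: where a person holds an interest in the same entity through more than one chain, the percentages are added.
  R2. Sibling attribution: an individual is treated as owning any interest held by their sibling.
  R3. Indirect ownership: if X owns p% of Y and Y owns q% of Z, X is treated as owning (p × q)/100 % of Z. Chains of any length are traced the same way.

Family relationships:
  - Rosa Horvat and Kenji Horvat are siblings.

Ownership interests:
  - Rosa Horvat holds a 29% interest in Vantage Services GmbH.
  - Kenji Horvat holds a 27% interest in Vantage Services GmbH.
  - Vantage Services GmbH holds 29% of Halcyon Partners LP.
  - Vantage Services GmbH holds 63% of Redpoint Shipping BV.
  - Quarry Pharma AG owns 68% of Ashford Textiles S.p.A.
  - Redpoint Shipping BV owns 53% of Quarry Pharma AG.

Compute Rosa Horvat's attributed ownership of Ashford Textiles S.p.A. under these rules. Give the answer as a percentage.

12.714912%

By sibling attribution (R2), Rosa Horvat is treated as also owning Kenji Horvat's interest in Vantage Services GmbH, giving 29% + 27% = 56%.
Chain via Vantage Services GmbH → Redpoint Shipping BV → Quarry Pharma AG (R3): 56% × 63% × 53% × 68% = 12.714912% of Ashford Textiles S.p.A.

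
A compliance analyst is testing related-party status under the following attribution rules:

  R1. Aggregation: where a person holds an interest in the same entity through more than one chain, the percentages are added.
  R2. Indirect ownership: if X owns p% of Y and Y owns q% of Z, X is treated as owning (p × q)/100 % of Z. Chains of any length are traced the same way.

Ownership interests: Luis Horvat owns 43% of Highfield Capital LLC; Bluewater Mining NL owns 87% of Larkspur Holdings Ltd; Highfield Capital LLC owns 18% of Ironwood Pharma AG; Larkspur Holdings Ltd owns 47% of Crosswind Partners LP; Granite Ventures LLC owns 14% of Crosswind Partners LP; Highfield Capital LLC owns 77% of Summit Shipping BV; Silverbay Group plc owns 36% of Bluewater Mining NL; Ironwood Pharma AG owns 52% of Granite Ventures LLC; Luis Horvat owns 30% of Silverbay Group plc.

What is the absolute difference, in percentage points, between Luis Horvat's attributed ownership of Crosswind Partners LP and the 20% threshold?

15.020408

Chain via Highfield Capital LLC → Ironwood Pharma AG → Granite Ventures LLC (R2): 43% × 18% × 52% × 14% = 0.563472% of Crosswind Partners LP.
Chain via Silverbay Group plc → Bluewater Mining NL → Larkspur Holdings Ltd (R2): 30% × 36% × 87% × 47% = 4.41612% of Crosswind Partners LP.
Aggregating (R1): 0.563472% + 4.41612% = 4.979592%.
4.979592% falls short of the 20% threshold by 15.020408 percentage points.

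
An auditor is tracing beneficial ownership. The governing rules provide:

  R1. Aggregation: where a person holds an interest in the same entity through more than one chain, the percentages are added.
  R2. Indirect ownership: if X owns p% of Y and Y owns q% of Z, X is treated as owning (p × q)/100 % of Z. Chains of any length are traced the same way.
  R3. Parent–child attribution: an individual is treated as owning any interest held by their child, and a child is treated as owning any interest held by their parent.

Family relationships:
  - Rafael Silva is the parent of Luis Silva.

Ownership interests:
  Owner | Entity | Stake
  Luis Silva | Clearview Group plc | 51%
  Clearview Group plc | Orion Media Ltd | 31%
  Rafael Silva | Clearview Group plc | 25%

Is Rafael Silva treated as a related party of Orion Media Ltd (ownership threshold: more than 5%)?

By parent–child attribution (R3), Rafael Silva is treated as also owning Luis Silva's interest in Clearview Group plc, giving 25% + 51% = 76%.
Chain via Clearview Group plc (R2): 76% × 31% = 23.56% of Orion Media Ltd.
23.56% exceeds the 5% threshold, so Rafael is a related party to Orion Media Ltd.

Yes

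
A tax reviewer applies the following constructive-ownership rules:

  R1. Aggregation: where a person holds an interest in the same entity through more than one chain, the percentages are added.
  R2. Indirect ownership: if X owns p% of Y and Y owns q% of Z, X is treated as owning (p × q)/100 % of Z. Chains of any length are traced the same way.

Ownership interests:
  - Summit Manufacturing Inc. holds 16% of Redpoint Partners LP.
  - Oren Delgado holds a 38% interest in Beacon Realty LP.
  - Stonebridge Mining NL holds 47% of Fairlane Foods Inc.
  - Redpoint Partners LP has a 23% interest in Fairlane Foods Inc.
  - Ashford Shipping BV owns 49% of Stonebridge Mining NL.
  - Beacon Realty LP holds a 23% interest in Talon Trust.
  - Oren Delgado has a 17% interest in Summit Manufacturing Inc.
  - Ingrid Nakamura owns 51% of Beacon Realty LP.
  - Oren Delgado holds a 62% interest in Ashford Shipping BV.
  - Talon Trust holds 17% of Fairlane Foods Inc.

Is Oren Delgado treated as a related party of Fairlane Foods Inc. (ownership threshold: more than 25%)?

No

Chain via Summit Manufacturing Inc. → Redpoint Partners LP (R2): 17% × 16% × 23% = 0.6256% of Fairlane Foods Inc.
Chain via Beacon Realty LP → Talon Trust (R2): 38% × 23% × 17% = 1.4858% of Fairlane Foods Inc.
Chain via Ashford Shipping BV → Stonebridge Mining NL (R2): 62% × 49% × 47% = 14.2786% of Fairlane Foods Inc.
Aggregating (R1): 0.6256% + 1.4858% + 14.2786% = 16.39%.
16.39% does not exceed the 25% threshold, so Oren is not a related party to Fairlane Foods Inc.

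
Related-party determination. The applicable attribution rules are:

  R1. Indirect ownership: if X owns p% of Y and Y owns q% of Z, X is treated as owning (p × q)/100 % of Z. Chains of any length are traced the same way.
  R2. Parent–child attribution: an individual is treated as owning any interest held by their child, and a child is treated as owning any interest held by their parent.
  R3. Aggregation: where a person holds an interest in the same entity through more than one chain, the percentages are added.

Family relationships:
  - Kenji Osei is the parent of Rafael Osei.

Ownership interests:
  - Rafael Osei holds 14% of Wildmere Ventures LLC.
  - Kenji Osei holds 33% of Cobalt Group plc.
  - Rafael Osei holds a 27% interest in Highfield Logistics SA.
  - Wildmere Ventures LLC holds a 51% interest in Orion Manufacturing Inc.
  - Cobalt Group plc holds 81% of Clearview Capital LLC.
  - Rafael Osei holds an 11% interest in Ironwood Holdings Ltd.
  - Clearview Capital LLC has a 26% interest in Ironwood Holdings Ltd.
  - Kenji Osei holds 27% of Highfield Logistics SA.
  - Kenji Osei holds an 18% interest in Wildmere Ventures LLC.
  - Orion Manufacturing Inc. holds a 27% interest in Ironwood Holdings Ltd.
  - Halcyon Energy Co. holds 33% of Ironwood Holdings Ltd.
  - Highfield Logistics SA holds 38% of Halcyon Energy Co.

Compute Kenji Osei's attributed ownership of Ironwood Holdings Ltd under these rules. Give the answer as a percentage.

By parent–child attribution (R2), Kenji Osei is treated as also owning Rafael Osei's interest in Highfield Logistics SA, giving 27% + 27% = 54%.
By parent–child attribution (R2), Kenji Osei is treated as also owning Rafael Osei's interest in Wildmere Ventures LLC, giving 18% + 14% = 32%.
By parent–child attribution (R2), Kenji Osei is treated as owning Rafael Osei's 11% interest in Ironwood Holdings Ltd.
Chain via Cobalt Group plc → Clearview Capital LLC (R1): 33% × 81% × 26% = 6.9498% of Ironwood Holdings Ltd.
Chain via Highfield Logistics SA → Halcyon Energy Co. (R1): 54% × 38% × 33% = 6.7716% of Ironwood Holdings Ltd.
Chain via Wildmere Ventures LLC → Orion Manufacturing Inc. (R1): 32% × 51% × 27% = 4.4064% of Ironwood Holdings Ltd.
Direct interest in Ironwood Holdings Ltd: 11%.
Aggregating (R3): 6.9498% + 6.7716% + 4.4064% + 11% = 29.1278%.

29.1278%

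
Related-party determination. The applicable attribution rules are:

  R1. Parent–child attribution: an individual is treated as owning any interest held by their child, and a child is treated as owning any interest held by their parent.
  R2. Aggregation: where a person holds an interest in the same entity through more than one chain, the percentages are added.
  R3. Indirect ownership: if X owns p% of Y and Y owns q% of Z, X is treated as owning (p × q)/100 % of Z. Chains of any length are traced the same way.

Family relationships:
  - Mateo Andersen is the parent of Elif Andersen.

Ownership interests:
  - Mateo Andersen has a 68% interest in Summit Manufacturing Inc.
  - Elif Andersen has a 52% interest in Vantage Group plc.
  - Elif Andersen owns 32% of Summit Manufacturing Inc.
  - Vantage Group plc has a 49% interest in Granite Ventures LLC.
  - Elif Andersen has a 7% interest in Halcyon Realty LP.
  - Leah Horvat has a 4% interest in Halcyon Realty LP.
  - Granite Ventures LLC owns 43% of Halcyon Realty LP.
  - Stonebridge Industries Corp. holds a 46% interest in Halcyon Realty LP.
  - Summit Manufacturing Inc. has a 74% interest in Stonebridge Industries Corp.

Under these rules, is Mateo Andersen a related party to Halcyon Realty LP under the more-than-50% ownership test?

Yes

By parent–child attribution (R1), Mateo Andersen is treated as also owning Elif Andersen's interest in Summit Manufacturing Inc, giving 68% + 32% = 100%.
By parent–child attribution (R1), Mateo Andersen is treated as owning Elif Andersen's 52% interest in Vantage Group plc.
By parent–child attribution (R1), Mateo Andersen is treated as owning Elif Andersen's 7% interest in Halcyon Realty LP.
Chain via Summit Manufacturing Inc. → Stonebridge Industries Corp. (R3): 100% × 74% × 46% = 34.04% of Halcyon Realty LP.
Chain via Vantage Group plc → Granite Ventures LLC (R3): 52% × 49% × 43% = 10.9564% of Halcyon Realty LP.
Direct interest in Halcyon Realty LP: 7%.
Aggregating (R2): 34.04% + 10.9564% + 7% = 51.9964%.
51.9964% exceeds the 50% threshold, so Mateo is a related party to Halcyon Realty LP.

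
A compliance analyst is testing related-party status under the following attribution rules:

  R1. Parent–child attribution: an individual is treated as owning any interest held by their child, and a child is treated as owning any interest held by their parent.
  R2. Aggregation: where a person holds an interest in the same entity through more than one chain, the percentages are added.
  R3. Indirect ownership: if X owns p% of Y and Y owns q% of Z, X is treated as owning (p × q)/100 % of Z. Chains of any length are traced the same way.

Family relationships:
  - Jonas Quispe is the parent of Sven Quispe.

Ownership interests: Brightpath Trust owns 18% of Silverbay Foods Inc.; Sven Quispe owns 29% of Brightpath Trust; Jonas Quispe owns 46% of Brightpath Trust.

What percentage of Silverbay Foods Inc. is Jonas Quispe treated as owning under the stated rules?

13.5%

By parent–child attribution (R1), Jonas Quispe is treated as also owning Sven Quispe's interest in Brightpath Trust, giving 46% + 29% = 75%.
Chain via Brightpath Trust (R3): 75% × 18% = 13.5% of Silverbay Foods Inc.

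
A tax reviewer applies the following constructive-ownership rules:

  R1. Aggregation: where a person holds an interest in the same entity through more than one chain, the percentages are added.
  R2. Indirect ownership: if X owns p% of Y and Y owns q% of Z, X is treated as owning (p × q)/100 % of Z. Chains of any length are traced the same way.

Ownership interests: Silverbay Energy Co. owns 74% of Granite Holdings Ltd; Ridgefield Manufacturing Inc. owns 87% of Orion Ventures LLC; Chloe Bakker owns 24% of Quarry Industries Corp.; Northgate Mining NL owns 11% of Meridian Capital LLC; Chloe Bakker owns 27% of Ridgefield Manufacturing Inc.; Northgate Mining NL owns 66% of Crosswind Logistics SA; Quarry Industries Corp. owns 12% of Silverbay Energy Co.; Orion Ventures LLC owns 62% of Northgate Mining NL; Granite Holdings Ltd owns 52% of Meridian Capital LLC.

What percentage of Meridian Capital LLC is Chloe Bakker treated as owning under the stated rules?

Chain via Ridgefield Manufacturing Inc. → Orion Ventures LLC → Northgate Mining NL (R2): 27% × 87% × 62% × 11% = 1.602018% of Meridian Capital LLC.
Chain via Quarry Industries Corp. → Silverbay Energy Co. → Granite Holdings Ltd (R2): 24% × 12% × 74% × 52% = 1.108224% of Meridian Capital LLC.
Aggregating (R1): 1.602018% + 1.108224% = 2.710242%.

2.710242%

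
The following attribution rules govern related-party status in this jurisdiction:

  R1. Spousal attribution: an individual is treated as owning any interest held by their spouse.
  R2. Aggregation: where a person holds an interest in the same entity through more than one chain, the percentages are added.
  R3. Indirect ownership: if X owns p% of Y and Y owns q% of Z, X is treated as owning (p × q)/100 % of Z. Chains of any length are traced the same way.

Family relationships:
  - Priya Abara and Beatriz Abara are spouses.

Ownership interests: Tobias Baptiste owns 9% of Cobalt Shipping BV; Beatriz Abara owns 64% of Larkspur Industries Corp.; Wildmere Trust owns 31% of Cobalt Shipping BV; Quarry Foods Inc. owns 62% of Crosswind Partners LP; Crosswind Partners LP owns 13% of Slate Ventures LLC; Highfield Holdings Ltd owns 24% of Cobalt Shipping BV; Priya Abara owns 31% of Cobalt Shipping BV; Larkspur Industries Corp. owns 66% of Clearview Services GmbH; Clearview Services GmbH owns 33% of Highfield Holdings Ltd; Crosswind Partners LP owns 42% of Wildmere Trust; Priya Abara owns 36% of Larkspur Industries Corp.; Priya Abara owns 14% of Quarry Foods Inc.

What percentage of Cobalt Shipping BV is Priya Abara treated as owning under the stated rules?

37.357336%

By spousal attribution (R1), Priya Abara is treated as also owning Beatriz Abara's interest in Larkspur Industries Corp, giving 36% + 64% = 100%.
Chain via Quarry Foods Inc. → Crosswind Partners LP → Wildmere Trust (R3): 14% × 62% × 42% × 31% = 1.130136% of Cobalt Shipping BV.
Chain via Larkspur Industries Corp. → Clearview Services GmbH → Highfield Holdings Ltd (R3): 100% × 66% × 33% × 24% = 5.2272% of Cobalt Shipping BV.
Direct interest in Cobalt Shipping BV: 31%.
Aggregating (R2): 1.130136% + 5.2272% + 31% = 37.357336%.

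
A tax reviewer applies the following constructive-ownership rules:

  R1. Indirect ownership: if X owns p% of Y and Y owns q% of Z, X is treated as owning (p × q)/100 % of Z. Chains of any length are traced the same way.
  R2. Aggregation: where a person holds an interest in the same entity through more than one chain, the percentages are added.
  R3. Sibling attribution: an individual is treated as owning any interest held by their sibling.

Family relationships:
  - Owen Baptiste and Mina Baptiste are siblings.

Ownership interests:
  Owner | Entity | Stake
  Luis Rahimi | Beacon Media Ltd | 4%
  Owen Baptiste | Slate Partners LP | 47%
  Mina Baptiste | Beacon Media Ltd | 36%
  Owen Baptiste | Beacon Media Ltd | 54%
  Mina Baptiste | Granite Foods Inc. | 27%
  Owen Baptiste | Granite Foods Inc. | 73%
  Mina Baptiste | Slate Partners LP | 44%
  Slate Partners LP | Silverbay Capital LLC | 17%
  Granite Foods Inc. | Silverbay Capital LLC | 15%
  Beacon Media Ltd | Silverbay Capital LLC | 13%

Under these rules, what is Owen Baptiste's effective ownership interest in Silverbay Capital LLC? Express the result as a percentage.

By sibling attribution (R3), Owen Baptiste is treated as also owning Mina Baptiste's interest in Slate Partners LP, giving 47% + 44% = 91%.
By sibling attribution (R3), Owen Baptiste is treated as also owning Mina Baptiste's interest in Granite Foods Inc, giving 73% + 27% = 100%.
By sibling attribution (R3), Owen Baptiste is treated as also owning Mina Baptiste's interest in Beacon Media Ltd, giving 54% + 36% = 90%.
Chain via Slate Partners LP (R1): 91% × 17% = 15.47% of Silverbay Capital LLC.
Chain via Granite Foods Inc. (R1): 100% × 15% = 15% of Silverbay Capital LLC.
Chain via Beacon Media Ltd (R1): 90% × 13% = 11.7% of Silverbay Capital LLC.
Aggregating (R2): 15.47% + 15% + 11.7% = 42.17%.

42.17%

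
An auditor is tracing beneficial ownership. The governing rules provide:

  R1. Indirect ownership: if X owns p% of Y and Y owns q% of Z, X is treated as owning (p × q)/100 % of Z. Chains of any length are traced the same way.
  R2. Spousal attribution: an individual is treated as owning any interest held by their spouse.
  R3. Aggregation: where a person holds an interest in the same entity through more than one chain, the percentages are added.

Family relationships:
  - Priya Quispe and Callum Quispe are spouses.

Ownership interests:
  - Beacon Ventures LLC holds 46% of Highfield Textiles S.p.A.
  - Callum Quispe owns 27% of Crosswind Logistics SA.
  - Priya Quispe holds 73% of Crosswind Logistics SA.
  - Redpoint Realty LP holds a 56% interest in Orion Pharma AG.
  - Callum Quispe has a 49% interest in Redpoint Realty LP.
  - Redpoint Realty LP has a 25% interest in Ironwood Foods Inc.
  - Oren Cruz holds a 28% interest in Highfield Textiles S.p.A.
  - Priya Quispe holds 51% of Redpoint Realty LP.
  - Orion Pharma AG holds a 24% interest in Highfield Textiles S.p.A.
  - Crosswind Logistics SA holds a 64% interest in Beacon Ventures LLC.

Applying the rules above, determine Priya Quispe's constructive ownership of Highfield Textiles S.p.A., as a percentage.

42.88%

By spousal attribution (R2), Priya Quispe is treated as also owning Callum Quispe's interest in Crosswind Logistics SA, giving 73% + 27% = 100%.
By spousal attribution (R2), Priya Quispe is treated as also owning Callum Quispe's interest in Redpoint Realty LP, giving 51% + 49% = 100%.
Chain via Crosswind Logistics SA → Beacon Ventures LLC (R1): 100% × 64% × 46% = 29.44% of Highfield Textiles S.p.A.
Chain via Redpoint Realty LP → Orion Pharma AG (R1): 100% × 56% × 24% = 13.44% of Highfield Textiles S.p.A.
Aggregating (R3): 29.44% + 13.44% = 42.88%.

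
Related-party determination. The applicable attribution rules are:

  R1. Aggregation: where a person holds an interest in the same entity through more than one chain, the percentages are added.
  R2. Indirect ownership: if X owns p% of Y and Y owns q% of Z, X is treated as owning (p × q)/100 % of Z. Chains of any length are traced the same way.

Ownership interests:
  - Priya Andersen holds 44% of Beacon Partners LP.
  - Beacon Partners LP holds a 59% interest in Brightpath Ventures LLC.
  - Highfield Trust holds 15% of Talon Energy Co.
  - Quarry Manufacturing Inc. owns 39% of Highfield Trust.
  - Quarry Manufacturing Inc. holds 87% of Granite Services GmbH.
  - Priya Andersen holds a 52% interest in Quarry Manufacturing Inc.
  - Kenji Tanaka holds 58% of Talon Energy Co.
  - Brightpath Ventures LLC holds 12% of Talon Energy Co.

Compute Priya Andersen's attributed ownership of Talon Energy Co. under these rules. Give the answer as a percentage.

6.1572%

Chain via Beacon Partners LP → Brightpath Ventures LLC (R2): 44% × 59% × 12% = 3.1152% of Talon Energy Co.
Chain via Quarry Manufacturing Inc. → Highfield Trust (R2): 52% × 39% × 15% = 3.042% of Talon Energy Co.
Aggregating (R1): 3.1152% + 3.042% = 6.1572%.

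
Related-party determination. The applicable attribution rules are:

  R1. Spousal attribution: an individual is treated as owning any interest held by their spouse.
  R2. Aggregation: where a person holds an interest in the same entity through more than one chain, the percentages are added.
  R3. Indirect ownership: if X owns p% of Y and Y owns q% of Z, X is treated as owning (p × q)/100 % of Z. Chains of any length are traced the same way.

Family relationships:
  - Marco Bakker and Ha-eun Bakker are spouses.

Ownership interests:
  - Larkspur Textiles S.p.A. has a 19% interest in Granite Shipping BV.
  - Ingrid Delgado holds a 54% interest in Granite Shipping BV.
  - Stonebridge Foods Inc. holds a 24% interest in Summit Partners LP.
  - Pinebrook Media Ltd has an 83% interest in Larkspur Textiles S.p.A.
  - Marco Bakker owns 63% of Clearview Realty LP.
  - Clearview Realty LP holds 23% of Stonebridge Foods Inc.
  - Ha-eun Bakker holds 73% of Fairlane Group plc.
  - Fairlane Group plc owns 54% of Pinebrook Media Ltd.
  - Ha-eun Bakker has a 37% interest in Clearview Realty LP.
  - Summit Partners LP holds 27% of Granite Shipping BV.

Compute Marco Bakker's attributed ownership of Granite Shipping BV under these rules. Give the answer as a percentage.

By spousal attribution (R1), Marco Bakker is treated as also owning Ha-eun Bakker's interest in Clearview Realty LP, giving 63% + 37% = 100%.
By spousal attribution (R1), Marco Bakker is treated as owning Ha-eun Bakker's 73% interest in Fairlane Group plc.
Chain via Clearview Realty LP → Stonebridge Foods Inc. → Summit Partners LP (R3): 100% × 23% × 24% × 27% = 1.4904% of Granite Shipping BV.
Chain via Fairlane Group plc → Pinebrook Media Ltd → Larkspur Textiles S.p.A. (R3): 73% × 54% × 83% × 19% = 6.216534% of Granite Shipping BV.
Aggregating (R2): 1.4904% + 6.216534% = 7.706934%.

7.706934%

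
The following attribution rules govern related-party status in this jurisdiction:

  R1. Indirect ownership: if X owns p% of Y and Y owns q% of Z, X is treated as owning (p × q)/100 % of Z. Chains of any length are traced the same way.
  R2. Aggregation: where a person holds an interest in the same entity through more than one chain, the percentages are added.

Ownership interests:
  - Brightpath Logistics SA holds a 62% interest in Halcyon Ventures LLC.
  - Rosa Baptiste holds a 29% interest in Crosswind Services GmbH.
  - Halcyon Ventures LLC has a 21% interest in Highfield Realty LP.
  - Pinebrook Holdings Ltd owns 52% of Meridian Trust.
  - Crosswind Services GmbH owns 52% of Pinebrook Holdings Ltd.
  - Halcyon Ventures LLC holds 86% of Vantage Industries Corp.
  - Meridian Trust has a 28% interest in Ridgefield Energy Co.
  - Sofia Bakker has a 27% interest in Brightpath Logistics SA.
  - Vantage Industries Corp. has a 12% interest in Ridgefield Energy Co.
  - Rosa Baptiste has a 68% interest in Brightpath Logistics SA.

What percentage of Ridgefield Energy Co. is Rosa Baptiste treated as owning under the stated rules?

Chain via Brightpath Logistics SA → Halcyon Ventures LLC → Vantage Industries Corp. (R1): 68% × 62% × 86% × 12% = 4.350912% of Ridgefield Energy Co.
Chain via Crosswind Services GmbH → Pinebrook Holdings Ltd → Meridian Trust (R1): 29% × 52% × 52% × 28% = 2.195648% of Ridgefield Energy Co.
Aggregating (R2): 4.350912% + 2.195648% = 6.54656%.

6.54656%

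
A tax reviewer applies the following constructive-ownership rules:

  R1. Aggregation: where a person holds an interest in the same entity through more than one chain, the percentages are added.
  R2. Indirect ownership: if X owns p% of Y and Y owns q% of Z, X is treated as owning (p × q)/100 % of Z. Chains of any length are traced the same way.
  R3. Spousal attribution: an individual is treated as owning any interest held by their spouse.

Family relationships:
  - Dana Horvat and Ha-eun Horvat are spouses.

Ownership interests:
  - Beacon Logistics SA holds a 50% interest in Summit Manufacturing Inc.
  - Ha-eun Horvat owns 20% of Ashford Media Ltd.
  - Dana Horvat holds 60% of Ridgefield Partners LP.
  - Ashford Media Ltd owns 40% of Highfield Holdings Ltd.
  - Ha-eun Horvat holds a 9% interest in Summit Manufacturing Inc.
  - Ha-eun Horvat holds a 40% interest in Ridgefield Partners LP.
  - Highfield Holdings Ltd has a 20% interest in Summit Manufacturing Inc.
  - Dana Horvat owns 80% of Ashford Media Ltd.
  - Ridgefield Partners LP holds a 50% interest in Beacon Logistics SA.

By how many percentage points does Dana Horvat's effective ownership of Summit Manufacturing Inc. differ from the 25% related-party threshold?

By spousal attribution (R3), Dana Horvat is treated as also owning Ha-eun Horvat's interest in Ridgefield Partners LP, giving 60% + 40% = 100%.
By spousal attribution (R3), Dana Horvat is treated as also owning Ha-eun Horvat's interest in Ashford Media Ltd, giving 80% + 20% = 100%.
By spousal attribution (R3), Dana Horvat is treated as owning Ha-eun Horvat's 9% interest in Summit Manufacturing Inc.
Chain via Ridgefield Partners LP → Beacon Logistics SA (R2): 100% × 50% × 50% = 25% of Summit Manufacturing Inc.
Chain via Ashford Media Ltd → Highfield Holdings Ltd (R2): 100% × 40% × 20% = 8% of Summit Manufacturing Inc.
Direct interest in Summit Manufacturing Inc: 9%.
Aggregating (R1): 25% + 8% + 9% = 42%.
42% exceeds the 25% threshold by 17 percentage points.

17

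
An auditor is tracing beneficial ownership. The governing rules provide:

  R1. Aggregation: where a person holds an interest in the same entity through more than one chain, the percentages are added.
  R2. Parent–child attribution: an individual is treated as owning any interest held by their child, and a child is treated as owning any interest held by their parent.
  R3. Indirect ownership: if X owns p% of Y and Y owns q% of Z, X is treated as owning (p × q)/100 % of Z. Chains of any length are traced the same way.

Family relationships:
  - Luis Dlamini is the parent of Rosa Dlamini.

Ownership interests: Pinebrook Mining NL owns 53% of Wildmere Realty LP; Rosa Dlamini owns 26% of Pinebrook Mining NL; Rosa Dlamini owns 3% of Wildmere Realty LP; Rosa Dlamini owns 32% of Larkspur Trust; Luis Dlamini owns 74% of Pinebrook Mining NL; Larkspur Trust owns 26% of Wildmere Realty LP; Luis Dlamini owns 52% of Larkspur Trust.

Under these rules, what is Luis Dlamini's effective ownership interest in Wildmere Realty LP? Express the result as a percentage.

By parent–child attribution (R2), Luis Dlamini is treated as also owning Rosa Dlamini's interest in Larkspur Trust, giving 52% + 32% = 84%.
By parent–child attribution (R2), Luis Dlamini is treated as also owning Rosa Dlamini's interest in Pinebrook Mining NL, giving 74% + 26% = 100%.
By parent–child attribution (R2), Luis Dlamini is treated as owning Rosa Dlamini's 3% interest in Wildmere Realty LP.
Chain via Larkspur Trust (R3): 84% × 26% = 21.84% of Wildmere Realty LP.
Chain via Pinebrook Mining NL (R3): 100% × 53% = 53% of Wildmere Realty LP.
Direct interest in Wildmere Realty LP: 3%.
Aggregating (R1): 21.84% + 53% + 3% = 77.84%.

77.84%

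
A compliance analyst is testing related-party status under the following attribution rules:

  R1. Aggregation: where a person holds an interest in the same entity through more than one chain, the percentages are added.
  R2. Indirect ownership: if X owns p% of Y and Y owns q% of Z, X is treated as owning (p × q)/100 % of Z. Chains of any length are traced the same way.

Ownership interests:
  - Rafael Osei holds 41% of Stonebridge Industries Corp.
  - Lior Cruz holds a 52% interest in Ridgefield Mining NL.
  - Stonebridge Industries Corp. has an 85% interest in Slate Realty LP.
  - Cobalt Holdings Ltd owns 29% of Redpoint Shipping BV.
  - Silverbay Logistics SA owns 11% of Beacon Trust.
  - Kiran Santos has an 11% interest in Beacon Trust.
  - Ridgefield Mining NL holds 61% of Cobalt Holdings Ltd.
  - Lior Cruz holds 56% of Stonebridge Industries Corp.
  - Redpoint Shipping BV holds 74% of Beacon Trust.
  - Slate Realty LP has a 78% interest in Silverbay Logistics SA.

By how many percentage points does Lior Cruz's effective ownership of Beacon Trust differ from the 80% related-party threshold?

Chain via Ridgefield Mining NL → Cobalt Holdings Ltd → Redpoint Shipping BV (R2): 52% × 61% × 29% × 74% = 6.807112% of Beacon Trust.
Chain via Stonebridge Industries Corp. → Slate Realty LP → Silverbay Logistics SA (R2): 56% × 85% × 78% × 11% = 4.08408% of Beacon Trust.
Aggregating (R1): 6.807112% + 4.08408% = 10.891192%.
10.891192% falls short of the 80% threshold by 69.108808 percentage points.

69.108808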